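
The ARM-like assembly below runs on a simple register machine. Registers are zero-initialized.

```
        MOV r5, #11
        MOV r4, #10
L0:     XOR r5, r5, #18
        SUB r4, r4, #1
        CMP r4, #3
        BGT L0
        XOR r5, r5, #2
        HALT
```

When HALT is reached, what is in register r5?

27

r5=11
r4=10
r5=11^18=25
r4=10-1=9
CMP r4, #3  (cmp 9,3)
BGT L0: taken
r5=25^18=11
r4=9-1=8
CMP r4, #3  (cmp 8,3)
BGT L0: taken
r5=11^18=25
r4=8-1=7
CMP r4, #3  (cmp 7,3)
BGT L0: taken
r5=25^18=11
r4=7-1=6
CMP r4, #3  (cmp 6,3)
BGT L0: taken
r5=11^18=25
r4=6-1=5
CMP r4, #3  (cmp 5,3)
BGT L0: taken
r5=25^18=11
r4=5-1=4
CMP r4, #3  (cmp 4,3)
BGT L0: taken
r5=11^18=25
r4=4-1=3
CMP r4, #3  (cmp 3,3)
BGT L0: not taken
r5=25^2=27
halt.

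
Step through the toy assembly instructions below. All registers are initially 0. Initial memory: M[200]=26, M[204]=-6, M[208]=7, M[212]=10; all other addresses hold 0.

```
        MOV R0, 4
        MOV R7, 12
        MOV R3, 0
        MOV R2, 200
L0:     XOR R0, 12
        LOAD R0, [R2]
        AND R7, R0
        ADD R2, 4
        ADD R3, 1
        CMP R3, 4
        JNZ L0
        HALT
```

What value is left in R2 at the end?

R0=4
R7=12
R3=0
R2=200
R0=4^12=8
R0=M[200]=26
R7=12&26=8
R2=200+4=204
R3=0+1=1
CMP R3, 4  (cmp 1,4)
JNZ L0: taken
R0=26^12=22
R0=M[204]=-6
R7=8&(-6)=8
R2=204+4=208
R3=1+1=2
CMP R3, 4  (cmp 2,4)
JNZ L0: taken
R0=(-6)^12=-10
R0=M[208]=7
R7=8&7=0
R2=208+4=212
R3=2+1=3
CMP R3, 4  (cmp 3,4)
JNZ L0: taken
R0=7^12=11
R0=M[212]=10
R7=0&10=0
R2=212+4=216
R3=3+1=4
CMP R3, 4  (cmp 4,4)
JNZ L0: not taken
halt.

216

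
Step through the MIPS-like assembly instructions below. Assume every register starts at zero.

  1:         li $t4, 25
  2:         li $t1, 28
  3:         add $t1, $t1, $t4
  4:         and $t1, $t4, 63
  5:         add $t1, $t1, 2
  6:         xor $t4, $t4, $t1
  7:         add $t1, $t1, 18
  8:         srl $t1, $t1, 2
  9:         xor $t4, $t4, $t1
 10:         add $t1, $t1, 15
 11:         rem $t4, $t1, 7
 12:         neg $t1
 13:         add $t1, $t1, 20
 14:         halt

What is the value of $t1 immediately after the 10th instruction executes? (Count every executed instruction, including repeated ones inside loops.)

26

$t4=25
$t1=28
$t1=28+25=53
$t1=25&63=25
$t1=25+2=27
$t4=25^27=2
$t1=27+18=45
$t1=45>>2=11
$t4=2^11=9
$t1=11+15=26
After step 10: $t1 = 26.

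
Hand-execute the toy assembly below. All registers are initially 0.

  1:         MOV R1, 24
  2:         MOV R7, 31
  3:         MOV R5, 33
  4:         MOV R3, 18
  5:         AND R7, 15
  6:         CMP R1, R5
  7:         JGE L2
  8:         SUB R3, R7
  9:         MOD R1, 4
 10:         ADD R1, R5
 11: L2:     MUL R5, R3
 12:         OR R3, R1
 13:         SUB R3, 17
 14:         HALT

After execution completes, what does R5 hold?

MOV R1, 24 → R1=24
MOV R7, 31 → R7=31
MOV R5, 33 → R5=33
MOV R3, 18 → R3=18
AND R7, 15 → R7=31&15=15
CMP R1, R5  (cmp 24,33)
JGE L2: not taken
SUB R3, R7 → R3=18-15=3
MOD R1, 4 → R1=24%4=0
ADD R1, R5 → R1=0+33=33
MUL R5, R3 → R5=33*3=99
OR R3, R1 → R3=3|33=35
SUB R3, 17 → R3=35-17=18
halt.

99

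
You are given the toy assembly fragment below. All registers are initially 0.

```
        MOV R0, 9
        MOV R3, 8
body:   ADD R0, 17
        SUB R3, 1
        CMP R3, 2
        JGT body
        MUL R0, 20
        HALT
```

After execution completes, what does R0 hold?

MOV R0, 9 → R0=9
MOV R3, 8 → R3=8
ADD R0, 17 → R0=9+17=26
SUB R3, 1 → R3=8-1=7
CMP R3, 2  (cmp 7,2)
JGT body: taken
ADD R0, 17 → R0=26+17=43
SUB R3, 1 → R3=7-1=6
CMP R3, 2  (cmp 6,2)
JGT body: taken
ADD R0, 17 → R0=43+17=60
SUB R3, 1 → R3=6-1=5
CMP R3, 2  (cmp 5,2)
JGT body: taken
ADD R0, 17 → R0=60+17=77
SUB R3, 1 → R3=5-1=4
CMP R3, 2  (cmp 4,2)
JGT body: taken
ADD R0, 17 → R0=77+17=94
SUB R3, 1 → R3=4-1=3
CMP R3, 2  (cmp 3,2)
JGT body: taken
ADD R0, 17 → R0=94+17=111
SUB R3, 1 → R3=3-1=2
CMP R3, 2  (cmp 2,2)
JGT body: not taken
MUL R0, 20 → R0=111*20=2220
halt.

2220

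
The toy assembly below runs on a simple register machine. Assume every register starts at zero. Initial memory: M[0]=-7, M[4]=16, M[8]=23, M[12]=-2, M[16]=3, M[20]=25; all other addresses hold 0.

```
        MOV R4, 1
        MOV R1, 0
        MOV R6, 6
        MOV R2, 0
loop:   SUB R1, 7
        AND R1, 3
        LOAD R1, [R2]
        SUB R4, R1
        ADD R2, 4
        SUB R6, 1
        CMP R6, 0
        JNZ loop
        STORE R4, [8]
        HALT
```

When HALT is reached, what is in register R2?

24

R4=1
R1=0
R6=6
R2=0
R1=0-7=-7
R1=(-7)&3=1
R1=M[0]=-7
R4=1-(-7)=8
R2=0+4=4
R6=6-1=5
CMP R6, 0  (cmp 5,0)
JNZ loop: taken
R1=(-7)-7=-14
R1=(-14)&3=2
R1=M[4]=16
R4=8-16=-8
R2=4+4=8
R6=5-1=4
CMP R6, 0  (cmp 4,0)
JNZ loop: taken
R1=16-7=9
R1=9&3=1
R1=M[8]=23
R4=(-8)-23=-31
R2=8+4=12
R6=4-1=3
CMP R6, 0  (cmp 3,0)
JNZ loop: taken
R1=23-7=16
R1=16&3=0
R1=M[12]=-2
R4=(-31)-(-2)=-29
R2=12+4=16
R6=3-1=2
CMP R6, 0  (cmp 2,0)
JNZ loop: taken
R1=(-2)-7=-9
R1=(-9)&3=3
R1=M[16]=3
R4=(-29)-3=-32
R2=16+4=20
R6=2-1=1
CMP R6, 0  (cmp 1,0)
JNZ loop: taken
R1=3-7=-4
R1=(-4)&3=0
R1=M[20]=25
R4=(-32)-25=-57
R2=20+4=24
R6=1-1=0
CMP R6, 0  (cmp 0,0)
JNZ loop: not taken
STORE R4, [8] → M[8]=-57
halt.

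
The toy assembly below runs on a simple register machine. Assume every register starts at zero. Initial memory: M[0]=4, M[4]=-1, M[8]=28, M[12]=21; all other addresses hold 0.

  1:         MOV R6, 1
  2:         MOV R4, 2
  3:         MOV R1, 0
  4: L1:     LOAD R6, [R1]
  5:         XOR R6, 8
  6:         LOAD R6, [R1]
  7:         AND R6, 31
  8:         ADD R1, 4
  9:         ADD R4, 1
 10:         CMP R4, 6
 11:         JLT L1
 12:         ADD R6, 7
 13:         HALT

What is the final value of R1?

16

R6=1
R4=2
R1=0
R6=M[0]=4
R6=4^8=12
R6=M[0]=4
R6=4&31=4
R1=0+4=4
R4=2+1=3
CMP R4, 6  (cmp 3,6)
JLT L1: taken
R6=M[4]=-1
R6=(-1)^8=-9
R6=M[4]=-1
R6=(-1)&31=31
R1=4+4=8
R4=3+1=4
CMP R4, 6  (cmp 4,6)
JLT L1: taken
R6=M[8]=28
R6=28^8=20
R6=M[8]=28
R6=28&31=28
R1=8+4=12
R4=4+1=5
CMP R4, 6  (cmp 5,6)
JLT L1: taken
R6=M[12]=21
R6=21^8=29
R6=M[12]=21
R6=21&31=21
R1=12+4=16
R4=5+1=6
CMP R4, 6  (cmp 6,6)
JLT L1: not taken
R6=21+7=28
halt.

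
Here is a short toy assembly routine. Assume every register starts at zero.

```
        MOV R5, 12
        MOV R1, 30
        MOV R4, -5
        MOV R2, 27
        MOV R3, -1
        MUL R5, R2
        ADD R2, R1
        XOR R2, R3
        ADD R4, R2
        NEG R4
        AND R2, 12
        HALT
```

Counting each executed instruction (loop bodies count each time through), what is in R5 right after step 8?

324

MOV R5, 12 → R5=12
MOV R1, 30 → R1=30
MOV R4, -5 → R4=-5
MOV R2, 27 → R2=27
MOV R3, -1 → R3=-1
MUL R5, R2 → R5=12*27=324
ADD R2, R1 → R2=27+30=57
XOR R2, R3 → R2=57^(-1)=-58
After step 8: R5 = 324.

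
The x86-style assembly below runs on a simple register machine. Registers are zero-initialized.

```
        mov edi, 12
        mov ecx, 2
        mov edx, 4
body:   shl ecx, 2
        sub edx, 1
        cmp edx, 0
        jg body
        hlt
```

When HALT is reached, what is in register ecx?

edi=12
ecx=2
edx=4
ecx=2<<2=8
edx=4-1=3
cmp edx, 0  (cmp 3,0)
jg body: taken
ecx=8<<2=32
edx=3-1=2
cmp edx, 0  (cmp 2,0)
jg body: taken
ecx=32<<2=128
edx=2-1=1
cmp edx, 0  (cmp 1,0)
jg body: taken
ecx=128<<2=512
edx=1-1=0
cmp edx, 0  (cmp 0,0)
jg body: not taken
halt.

512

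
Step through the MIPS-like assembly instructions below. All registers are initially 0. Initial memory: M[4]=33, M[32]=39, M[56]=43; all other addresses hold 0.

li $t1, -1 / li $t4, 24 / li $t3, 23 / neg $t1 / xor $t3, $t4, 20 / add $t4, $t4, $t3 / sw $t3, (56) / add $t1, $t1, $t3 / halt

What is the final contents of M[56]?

$t1=-1
$t4=24
$t3=23
$t1=-(-1)=1
$t3=24^20=12
$t4=24+12=36
sw $t3, (56) → M[56]=12
$t1=1+12=13
halt.

12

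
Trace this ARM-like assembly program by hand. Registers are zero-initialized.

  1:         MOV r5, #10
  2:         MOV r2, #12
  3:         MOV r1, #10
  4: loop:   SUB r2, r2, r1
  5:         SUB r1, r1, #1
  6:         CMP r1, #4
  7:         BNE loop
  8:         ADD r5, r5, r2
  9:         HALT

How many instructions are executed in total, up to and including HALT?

29

after MOV r5, #10: r5=10
after MOV r2, #12: r2=12
after MOV r1, #10: r1=10
after SUB r2, r2, r1: r2=12-10=2
after SUB r1, r1, #1: r1=10-1=9
CMP r1, #4  (cmp 9,4)
BNE loop: taken
after SUB r2, r2, r1: r2=2-9=-7
after SUB r1, r1, #1: r1=9-1=8
CMP r1, #4  (cmp 8,4)
BNE loop: taken
after SUB r2, r2, r1: r2=(-7)-8=-15
after SUB r1, r1, #1: r1=8-1=7
CMP r1, #4  (cmp 7,4)
BNE loop: taken
after SUB r2, r2, r1: r2=(-15)-7=-22
after SUB r1, r1, #1: r1=7-1=6
CMP r1, #4  (cmp 6,4)
BNE loop: taken
after SUB r2, r2, r1: r2=(-22)-6=-28
after SUB r1, r1, #1: r1=6-1=5
CMP r1, #4  (cmp 5,4)
BNE loop: taken
after SUB r2, r2, r1: r2=(-28)-5=-33
after SUB r1, r1, #1: r1=5-1=4
CMP r1, #4  (cmp 4,4)
BNE loop: not taken
after ADD r5, r5, r2: r5=10+(-33)=-23
halt.
Total executed instructions: 29.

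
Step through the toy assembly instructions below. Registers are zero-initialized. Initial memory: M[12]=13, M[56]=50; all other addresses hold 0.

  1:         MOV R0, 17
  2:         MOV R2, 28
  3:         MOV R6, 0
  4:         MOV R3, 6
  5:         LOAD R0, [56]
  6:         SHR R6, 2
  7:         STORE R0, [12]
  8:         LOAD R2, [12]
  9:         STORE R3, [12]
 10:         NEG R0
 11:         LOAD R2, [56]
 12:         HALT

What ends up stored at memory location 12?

MOV R0, 17 → R0=17
MOV R2, 28 → R2=28
MOV R6, 0 → R6=0
MOV R3, 6 → R3=6
LOAD R0, [56] → R0=M[56]=50
SHR R6, 2 → R6=0>>2=0
STORE R0, [12] → M[12]=50
LOAD R2, [12] → R2=M[12]=50
STORE R3, [12] → M[12]=6
NEG R0 → R0=-(50)=-50
LOAD R2, [56] → R2=M[56]=50
halt.

6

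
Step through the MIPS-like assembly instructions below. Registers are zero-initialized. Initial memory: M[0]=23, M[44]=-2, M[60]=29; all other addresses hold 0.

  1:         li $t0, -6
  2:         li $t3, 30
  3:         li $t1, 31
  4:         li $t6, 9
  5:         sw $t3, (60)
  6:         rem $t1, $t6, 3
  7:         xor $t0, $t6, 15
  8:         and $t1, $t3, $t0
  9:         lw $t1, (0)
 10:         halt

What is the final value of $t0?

6

$t0=-6
$t3=30
$t1=31
$t6=9
sw $t3, (60) → M[60]=30
$t1=9%3=0
$t0=9^15=6
$t1=30&6=6
$t1=M[0]=23
halt.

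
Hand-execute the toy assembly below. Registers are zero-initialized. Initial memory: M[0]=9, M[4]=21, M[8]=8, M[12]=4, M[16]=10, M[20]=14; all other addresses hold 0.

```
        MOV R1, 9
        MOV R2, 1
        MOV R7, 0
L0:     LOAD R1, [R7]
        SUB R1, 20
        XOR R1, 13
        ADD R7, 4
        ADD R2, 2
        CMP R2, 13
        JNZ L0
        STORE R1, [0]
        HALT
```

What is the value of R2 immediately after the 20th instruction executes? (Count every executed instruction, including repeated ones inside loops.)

5

R1=9
R2=1
R7=0
R1=M[0]=9
R1=9-20=-11
R1=(-11)^13=-8
R7=0+4=4
R2=1+2=3
CMP R2, 13  (cmp 3,13)
JNZ L0: taken
R1=M[4]=21
R1=21-20=1
R1=1^13=12
R7=4+4=8
R2=3+2=5
CMP R2, 13  (cmp 5,13)
JNZ L0: taken
R1=M[8]=8
R1=8-20=-12
R1=(-12)^13=-7
After step 20: R2 = 5.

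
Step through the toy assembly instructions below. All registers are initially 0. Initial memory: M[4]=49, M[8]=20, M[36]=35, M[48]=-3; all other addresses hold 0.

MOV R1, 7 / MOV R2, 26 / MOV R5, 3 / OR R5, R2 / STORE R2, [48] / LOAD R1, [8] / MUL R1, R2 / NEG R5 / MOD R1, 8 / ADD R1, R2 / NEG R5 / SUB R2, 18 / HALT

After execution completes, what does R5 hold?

R1=7
R2=26
R5=3
R5=3|26=27
STORE R2, [48] → M[48]=26
R1=M[8]=20
R1=20*26=520
R5=-(27)=-27
R1=520%8=0
R1=0+26=26
R5=-(-27)=27
R2=26-18=8
halt.

27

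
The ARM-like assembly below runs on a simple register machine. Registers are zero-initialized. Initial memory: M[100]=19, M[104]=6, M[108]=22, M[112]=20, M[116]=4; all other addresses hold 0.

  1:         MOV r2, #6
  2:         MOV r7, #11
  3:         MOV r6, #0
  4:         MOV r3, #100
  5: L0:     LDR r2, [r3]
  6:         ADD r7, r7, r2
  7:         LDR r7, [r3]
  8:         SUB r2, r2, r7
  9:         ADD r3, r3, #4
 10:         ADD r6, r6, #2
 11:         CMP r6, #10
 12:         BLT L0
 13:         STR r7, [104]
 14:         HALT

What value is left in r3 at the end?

after MOV r2, #6: r2=6
after MOV r7, #11: r7=11
after MOV r6, #0: r6=0
after MOV r3, #100: r3=100
after LDR r2, [r3]: r2=M[100]=19
after ADD r7, r7, r2: r7=11+19=30
after LDR r7, [r3]: r7=M[100]=19
after SUB r2, r2, r7: r2=19-19=0
after ADD r3, r3, #4: r3=100+4=104
after ADD r6, r6, #2: r6=0+2=2
CMP r6, #10  (cmp 2,10)
BLT L0: taken
after LDR r2, [r3]: r2=M[104]=6
after ADD r7, r7, r2: r7=19+6=25
after LDR r7, [r3]: r7=M[104]=6
after SUB r2, r2, r7: r2=6-6=0
after ADD r3, r3, #4: r3=104+4=108
after ADD r6, r6, #2: r6=2+2=4
CMP r6, #10  (cmp 4,10)
BLT L0: taken
after LDR r2, [r3]: r2=M[108]=22
after ADD r7, r7, r2: r7=6+22=28
after LDR r7, [r3]: r7=M[108]=22
after SUB r2, r2, r7: r2=22-22=0
after ADD r3, r3, #4: r3=108+4=112
after ADD r6, r6, #2: r6=4+2=6
CMP r6, #10  (cmp 6,10)
BLT L0: taken
after LDR r2, [r3]: r2=M[112]=20
after ADD r7, r7, r2: r7=22+20=42
after LDR r7, [r3]: r7=M[112]=20
after SUB r2, r2, r7: r2=20-20=0
after ADD r3, r3, #4: r3=112+4=116
after ADD r6, r6, #2: r6=6+2=8
CMP r6, #10  (cmp 8,10)
BLT L0: taken
after LDR r2, [r3]: r2=M[116]=4
after ADD r7, r7, r2: r7=20+4=24
after LDR r7, [r3]: r7=M[116]=4
after SUB r2, r2, r7: r2=4-4=0
after ADD r3, r3, #4: r3=116+4=120
after ADD r6, r6, #2: r6=8+2=10
CMP r6, #10  (cmp 10,10)
BLT L0: not taken
STR r7, [104] → M[104]=4
halt.

120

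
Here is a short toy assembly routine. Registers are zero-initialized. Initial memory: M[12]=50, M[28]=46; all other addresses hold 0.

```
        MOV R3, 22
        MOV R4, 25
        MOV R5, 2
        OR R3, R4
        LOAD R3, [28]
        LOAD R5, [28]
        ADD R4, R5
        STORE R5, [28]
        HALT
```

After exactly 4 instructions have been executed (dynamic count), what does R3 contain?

after MOV R3, 22: R3=22
after MOV R4, 25: R4=25
after MOV R5, 2: R5=2
after OR R3, R4: R3=22|25=31
After step 4: R3 = 31.

31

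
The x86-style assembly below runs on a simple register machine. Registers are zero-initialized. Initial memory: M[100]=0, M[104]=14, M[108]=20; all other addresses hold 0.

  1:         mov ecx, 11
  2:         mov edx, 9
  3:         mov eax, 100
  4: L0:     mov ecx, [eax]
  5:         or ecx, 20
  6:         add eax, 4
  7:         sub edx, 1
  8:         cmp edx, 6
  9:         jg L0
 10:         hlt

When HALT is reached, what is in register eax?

after mov ecx, 11: ecx=11
after mov edx, 9: edx=9
after mov eax, 100: eax=100
after mov ecx, [eax]: ecx=M[100]=0
after or ecx, 20: ecx=0|20=20
after add eax, 4: eax=100+4=104
after sub edx, 1: edx=9-1=8
cmp edx, 6  (cmp 8,6)
jg L0: taken
after mov ecx, [eax]: ecx=M[104]=14
after or ecx, 20: ecx=14|20=30
after add eax, 4: eax=104+4=108
after sub edx, 1: edx=8-1=7
cmp edx, 6  (cmp 7,6)
jg L0: taken
after mov ecx, [eax]: ecx=M[108]=20
after or ecx, 20: ecx=20|20=20
after add eax, 4: eax=108+4=112
after sub edx, 1: edx=7-1=6
cmp edx, 6  (cmp 6,6)
jg L0: not taken
halt.

112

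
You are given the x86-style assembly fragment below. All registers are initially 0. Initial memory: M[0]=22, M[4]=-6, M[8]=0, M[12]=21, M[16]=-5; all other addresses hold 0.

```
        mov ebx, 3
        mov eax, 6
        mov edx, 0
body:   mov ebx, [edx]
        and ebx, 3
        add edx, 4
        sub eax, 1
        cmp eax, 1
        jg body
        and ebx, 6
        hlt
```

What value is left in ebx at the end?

2

after mov ebx, 3: ebx=3
after mov eax, 6: eax=6
after mov edx, 0: edx=0
after mov ebx, [edx]: ebx=M[0]=22
after and ebx, 3: ebx=22&3=2
after add edx, 4: edx=0+4=4
after sub eax, 1: eax=6-1=5
cmp eax, 1  (cmp 5,1)
jg body: taken
after mov ebx, [edx]: ebx=M[4]=-6
after and ebx, 3: ebx=(-6)&3=2
after add edx, 4: edx=4+4=8
after sub eax, 1: eax=5-1=4
cmp eax, 1  (cmp 4,1)
jg body: taken
after mov ebx, [edx]: ebx=M[8]=0
after and ebx, 3: ebx=0&3=0
after add edx, 4: edx=8+4=12
after sub eax, 1: eax=4-1=3
cmp eax, 1  (cmp 3,1)
jg body: taken
after mov ebx, [edx]: ebx=M[12]=21
after and ebx, 3: ebx=21&3=1
after add edx, 4: edx=12+4=16
after sub eax, 1: eax=3-1=2
cmp eax, 1  (cmp 2,1)
jg body: taken
after mov ebx, [edx]: ebx=M[16]=-5
after and ebx, 3: ebx=(-5)&3=3
after add edx, 4: edx=16+4=20
after sub eax, 1: eax=2-1=1
cmp eax, 1  (cmp 1,1)
jg body: not taken
after and ebx, 6: ebx=3&6=2
halt.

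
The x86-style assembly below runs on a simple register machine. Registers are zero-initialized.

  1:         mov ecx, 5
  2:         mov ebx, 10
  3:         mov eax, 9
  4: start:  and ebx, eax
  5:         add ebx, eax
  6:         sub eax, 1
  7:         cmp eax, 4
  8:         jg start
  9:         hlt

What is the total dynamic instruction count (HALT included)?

after mov ecx, 5: ecx=5
after mov ebx, 10: ebx=10
after mov eax, 9: eax=9
after and ebx, eax: ebx=10&9=8
after add ebx, eax: ebx=8+9=17
after sub eax, 1: eax=9-1=8
cmp eax, 4  (cmp 8,4)
jg start: taken
after and ebx, eax: ebx=17&8=0
after add ebx, eax: ebx=0+8=8
after sub eax, 1: eax=8-1=7
cmp eax, 4  (cmp 7,4)
jg start: taken
after and ebx, eax: ebx=8&7=0
after add ebx, eax: ebx=0+7=7
after sub eax, 1: eax=7-1=6
cmp eax, 4  (cmp 6,4)
jg start: taken
after and ebx, eax: ebx=7&6=6
after add ebx, eax: ebx=6+6=12
after sub eax, 1: eax=6-1=5
cmp eax, 4  (cmp 5,4)
jg start: taken
after and ebx, eax: ebx=12&5=4
after add ebx, eax: ebx=4+5=9
after sub eax, 1: eax=5-1=4
cmp eax, 4  (cmp 4,4)
jg start: not taken
halt.
Total executed instructions: 29.

29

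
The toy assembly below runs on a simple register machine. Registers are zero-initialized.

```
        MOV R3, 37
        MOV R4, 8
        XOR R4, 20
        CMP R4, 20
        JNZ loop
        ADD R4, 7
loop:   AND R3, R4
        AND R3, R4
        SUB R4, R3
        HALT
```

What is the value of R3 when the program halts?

4

R3=37
R4=8
R4=8^20=28
CMP R4, 20  (cmp 28,20)
JNZ loop: taken
R3=37&28=4
R3=4&28=4
R4=28-4=24
halt.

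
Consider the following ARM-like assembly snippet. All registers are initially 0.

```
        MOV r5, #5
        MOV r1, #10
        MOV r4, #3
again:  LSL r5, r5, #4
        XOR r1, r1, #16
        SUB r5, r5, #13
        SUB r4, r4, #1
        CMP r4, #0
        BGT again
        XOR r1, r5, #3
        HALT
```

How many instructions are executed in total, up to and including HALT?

MOV r5, #5 → r5=5
MOV r1, #10 → r1=10
MOV r4, #3 → r4=3
LSL r5, r5, #4 → r5=5<<4=80
XOR r1, r1, #16 → r1=10^16=26
SUB r5, r5, #13 → r5=80-13=67
SUB r4, r4, #1 → r4=3-1=2
CMP r4, #0  (cmp 2,0)
BGT again: taken
LSL r5, r5, #4 → r5=67<<4=1072
XOR r1, r1, #16 → r1=26^16=10
SUB r5, r5, #13 → r5=1072-13=1059
SUB r4, r4, #1 → r4=2-1=1
CMP r4, #0  (cmp 1,0)
BGT again: taken
LSL r5, r5, #4 → r5=1059<<4=16944
XOR r1, r1, #16 → r1=10^16=26
SUB r5, r5, #13 → r5=16944-13=16931
SUB r4, r4, #1 → r4=1-1=0
CMP r4, #0  (cmp 0,0)
BGT again: not taken
XOR r1, r5, #3 → r1=16931^3=16928
halt.
Total executed instructions: 23.

23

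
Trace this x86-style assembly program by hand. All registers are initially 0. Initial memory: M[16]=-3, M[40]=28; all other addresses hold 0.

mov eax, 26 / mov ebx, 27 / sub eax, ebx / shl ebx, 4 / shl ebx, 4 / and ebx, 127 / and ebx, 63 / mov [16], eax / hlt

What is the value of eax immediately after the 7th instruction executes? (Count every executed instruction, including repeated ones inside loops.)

eax=26
ebx=27
eax=26-27=-1
ebx=27<<4=432
ebx=432<<4=6912
ebx=6912&127=0
ebx=0&63=0
After step 7: eax = -1.

-1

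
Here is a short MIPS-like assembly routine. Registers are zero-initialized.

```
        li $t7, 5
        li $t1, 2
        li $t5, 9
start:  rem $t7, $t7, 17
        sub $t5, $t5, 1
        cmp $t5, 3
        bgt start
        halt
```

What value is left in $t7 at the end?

after li $t7, 5: $t7=5
after li $t1, 2: $t1=2
after li $t5, 9: $t5=9
after rem $t7, $t7, 17: $t7=5%17=5
after sub $t5, $t5, 1: $t5=9-1=8
cmp $t5, 3  (cmp 8,3)
bgt start: taken
after rem $t7, $t7, 17: $t7=5%17=5
after sub $t5, $t5, 1: $t5=8-1=7
cmp $t5, 3  (cmp 7,3)
bgt start: taken
after rem $t7, $t7, 17: $t7=5%17=5
after sub $t5, $t5, 1: $t5=7-1=6
cmp $t5, 3  (cmp 6,3)
bgt start: taken
after rem $t7, $t7, 17: $t7=5%17=5
after sub $t5, $t5, 1: $t5=6-1=5
cmp $t5, 3  (cmp 5,3)
bgt start: taken
after rem $t7, $t7, 17: $t7=5%17=5
after sub $t5, $t5, 1: $t5=5-1=4
cmp $t5, 3  (cmp 4,3)
bgt start: taken
after rem $t7, $t7, 17: $t7=5%17=5
after sub $t5, $t5, 1: $t5=4-1=3
cmp $t5, 3  (cmp 3,3)
bgt start: not taken
halt.

5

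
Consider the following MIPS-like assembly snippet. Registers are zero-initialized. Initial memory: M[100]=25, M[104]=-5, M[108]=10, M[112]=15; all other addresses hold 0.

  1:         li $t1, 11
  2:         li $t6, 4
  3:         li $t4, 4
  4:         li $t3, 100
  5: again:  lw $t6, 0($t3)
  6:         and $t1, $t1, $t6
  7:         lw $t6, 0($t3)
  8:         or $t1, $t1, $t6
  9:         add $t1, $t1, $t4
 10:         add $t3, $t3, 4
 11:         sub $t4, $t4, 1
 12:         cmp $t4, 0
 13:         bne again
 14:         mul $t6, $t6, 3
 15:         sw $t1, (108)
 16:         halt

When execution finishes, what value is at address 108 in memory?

16

li $t1, 11 → $t1=11
li $t6, 4 → $t6=4
li $t4, 4 → $t4=4
li $t3, 100 → $t3=100
lw $t6, 0($t3) → $t6=M[100]=25
and $t1, $t1, $t6 → $t1=11&25=9
lw $t6, 0($t3) → $t6=M[100]=25
or $t1, $t1, $t6 → $t1=9|25=25
add $t1, $t1, $t4 → $t1=25+4=29
add $t3, $t3, 4 → $t3=100+4=104
sub $t4, $t4, 1 → $t4=4-1=3
cmp $t4, 0  (cmp 3,0)
bne again: taken
lw $t6, 0($t3) → $t6=M[104]=-5
and $t1, $t1, $t6 → $t1=29&(-5)=25
lw $t6, 0($t3) → $t6=M[104]=-5
or $t1, $t1, $t6 → $t1=25|(-5)=-5
add $t1, $t1, $t4 → $t1=(-5)+3=-2
add $t3, $t3, 4 → $t3=104+4=108
sub $t4, $t4, 1 → $t4=3-1=2
cmp $t4, 0  (cmp 2,0)
bne again: taken
lw $t6, 0($t3) → $t6=M[108]=10
and $t1, $t1, $t6 → $t1=(-2)&10=10
lw $t6, 0($t3) → $t6=M[108]=10
or $t1, $t1, $t6 → $t1=10|10=10
add $t1, $t1, $t4 → $t1=10+2=12
add $t3, $t3, 4 → $t3=108+4=112
sub $t4, $t4, 1 → $t4=2-1=1
cmp $t4, 0  (cmp 1,0)
bne again: taken
lw $t6, 0($t3) → $t6=M[112]=15
and $t1, $t1, $t6 → $t1=12&15=12
lw $t6, 0($t3) → $t6=M[112]=15
or $t1, $t1, $t6 → $t1=12|15=15
add $t1, $t1, $t4 → $t1=15+1=16
add $t3, $t3, 4 → $t3=112+4=116
sub $t4, $t4, 1 → $t4=1-1=0
cmp $t4, 0  (cmp 0,0)
bne again: not taken
mul $t6, $t6, 3 → $t6=15*3=45
sw $t1, (108) → M[108]=16
halt.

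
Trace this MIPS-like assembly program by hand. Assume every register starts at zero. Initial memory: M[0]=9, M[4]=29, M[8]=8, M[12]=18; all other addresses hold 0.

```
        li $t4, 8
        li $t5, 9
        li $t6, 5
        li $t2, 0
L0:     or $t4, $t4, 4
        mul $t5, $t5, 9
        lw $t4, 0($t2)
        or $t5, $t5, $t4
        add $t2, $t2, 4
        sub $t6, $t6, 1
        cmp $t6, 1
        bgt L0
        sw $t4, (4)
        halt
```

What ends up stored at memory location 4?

18

after li $t4, 8: $t4=8
after li $t5, 9: $t5=9
after li $t6, 5: $t6=5
after li $t2, 0: $t2=0
after or $t4, $t4, 4: $t4=8|4=12
after mul $t5, $t5, 9: $t5=9*9=81
after lw $t4, 0($t2): $t4=M[0]=9
after or $t5, $t5, $t4: $t5=81|9=89
after add $t2, $t2, 4: $t2=0+4=4
after sub $t6, $t6, 1: $t6=5-1=4
cmp $t6, 1  (cmp 4,1)
bgt L0: taken
after or $t4, $t4, 4: $t4=9|4=13
after mul $t5, $t5, 9: $t5=89*9=801
after lw $t4, 0($t2): $t4=M[4]=29
after or $t5, $t5, $t4: $t5=801|29=829
after add $t2, $t2, 4: $t2=4+4=8
after sub $t6, $t6, 1: $t6=4-1=3
cmp $t6, 1  (cmp 3,1)
bgt L0: taken
after or $t4, $t4, 4: $t4=29|4=29
after mul $t5, $t5, 9: $t5=829*9=7461
after lw $t4, 0($t2): $t4=M[8]=8
after or $t5, $t5, $t4: $t5=7461|8=7469
after add $t2, $t2, 4: $t2=8+4=12
after sub $t6, $t6, 1: $t6=3-1=2
cmp $t6, 1  (cmp 2,1)
bgt L0: taken
after or $t4, $t4, 4: $t4=8|4=12
after mul $t5, $t5, 9: $t5=7469*9=67221
after lw $t4, 0($t2): $t4=M[12]=18
after or $t5, $t5, $t4: $t5=67221|18=67223
after add $t2, $t2, 4: $t2=12+4=16
after sub $t6, $t6, 1: $t6=2-1=1
cmp $t6, 1  (cmp 1,1)
bgt L0: not taken
sw $t4, (4) → M[4]=18
halt.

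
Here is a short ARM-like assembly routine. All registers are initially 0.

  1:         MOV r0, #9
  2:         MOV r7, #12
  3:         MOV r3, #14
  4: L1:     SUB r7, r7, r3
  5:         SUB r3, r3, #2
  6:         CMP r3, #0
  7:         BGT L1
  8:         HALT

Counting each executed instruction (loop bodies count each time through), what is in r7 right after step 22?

-38

MOV r0, #9 → r0=9
MOV r7, #12 → r7=12
MOV r3, #14 → r3=14
SUB r7, r7, r3 → r7=12-14=-2
SUB r3, r3, #2 → r3=14-2=12
CMP r3, #0  (cmp 12,0)
BGT L1: taken
SUB r7, r7, r3 → r7=(-2)-12=-14
SUB r3, r3, #2 → r3=12-2=10
CMP r3, #0  (cmp 10,0)
BGT L1: taken
SUB r7, r7, r3 → r7=(-14)-10=-24
SUB r3, r3, #2 → r3=10-2=8
CMP r3, #0  (cmp 8,0)
BGT L1: taken
SUB r7, r7, r3 → r7=(-24)-8=-32
SUB r3, r3, #2 → r3=8-2=6
CMP r3, #0  (cmp 6,0)
BGT L1: taken
SUB r7, r7, r3 → r7=(-32)-6=-38
SUB r3, r3, #2 → r3=6-2=4
CMP r3, #0  (cmp 4,0)
After step 22: r7 = -38.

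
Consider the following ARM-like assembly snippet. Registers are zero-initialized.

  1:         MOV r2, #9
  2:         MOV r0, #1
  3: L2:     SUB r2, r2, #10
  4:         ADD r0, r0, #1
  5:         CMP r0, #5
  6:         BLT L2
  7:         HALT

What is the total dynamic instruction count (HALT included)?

19

MOV r2, #9 → r2=9
MOV r0, #1 → r0=1
SUB r2, r2, #10 → r2=9-10=-1
ADD r0, r0, #1 → r0=1+1=2
CMP r0, #5  (cmp 2,5)
BLT L2: taken
SUB r2, r2, #10 → r2=(-1)-10=-11
ADD r0, r0, #1 → r0=2+1=3
CMP r0, #5  (cmp 3,5)
BLT L2: taken
SUB r2, r2, #10 → r2=(-11)-10=-21
ADD r0, r0, #1 → r0=3+1=4
CMP r0, #5  (cmp 4,5)
BLT L2: taken
SUB r2, r2, #10 → r2=(-21)-10=-31
ADD r0, r0, #1 → r0=4+1=5
CMP r0, #5  (cmp 5,5)
BLT L2: not taken
halt.
Total executed instructions: 19.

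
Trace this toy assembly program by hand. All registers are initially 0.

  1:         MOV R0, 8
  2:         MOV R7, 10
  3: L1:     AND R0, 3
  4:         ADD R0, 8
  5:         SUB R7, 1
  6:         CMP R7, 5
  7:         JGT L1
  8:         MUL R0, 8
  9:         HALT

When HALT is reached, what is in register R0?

after MOV R0, 8: R0=8
after MOV R7, 10: R7=10
after AND R0, 3: R0=8&3=0
after ADD R0, 8: R0=0+8=8
after SUB R7, 1: R7=10-1=9
CMP R7, 5  (cmp 9,5)
JGT L1: taken
after AND R0, 3: R0=8&3=0
after ADD R0, 8: R0=0+8=8
after SUB R7, 1: R7=9-1=8
CMP R7, 5  (cmp 8,5)
JGT L1: taken
after AND R0, 3: R0=8&3=0
after ADD R0, 8: R0=0+8=8
after SUB R7, 1: R7=8-1=7
CMP R7, 5  (cmp 7,5)
JGT L1: taken
after AND R0, 3: R0=8&3=0
after ADD R0, 8: R0=0+8=8
after SUB R7, 1: R7=7-1=6
CMP R7, 5  (cmp 6,5)
JGT L1: taken
after AND R0, 3: R0=8&3=0
after ADD R0, 8: R0=0+8=8
after SUB R7, 1: R7=6-1=5
CMP R7, 5  (cmp 5,5)
JGT L1: not taken
after MUL R0, 8: R0=8*8=64
halt.

64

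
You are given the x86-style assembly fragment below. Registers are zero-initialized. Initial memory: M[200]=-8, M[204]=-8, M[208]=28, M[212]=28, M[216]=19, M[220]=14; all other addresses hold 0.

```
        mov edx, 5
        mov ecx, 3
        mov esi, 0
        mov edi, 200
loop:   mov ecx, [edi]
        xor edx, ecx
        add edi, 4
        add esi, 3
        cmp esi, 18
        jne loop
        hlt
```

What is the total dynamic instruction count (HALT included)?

41

mov edx, 5 → edx=5
mov ecx, 3 → ecx=3
mov esi, 0 → esi=0
mov edi, 200 → edi=200
mov ecx, [edi] → ecx=M[200]=-8
xor edx, ecx → edx=5^(-8)=-3
add edi, 4 → edi=200+4=204
add esi, 3 → esi=0+3=3
cmp esi, 18  (cmp 3,18)
jne loop: taken
mov ecx, [edi] → ecx=M[204]=-8
xor edx, ecx → edx=(-3)^(-8)=5
add edi, 4 → edi=204+4=208
add esi, 3 → esi=3+3=6
cmp esi, 18  (cmp 6,18)
jne loop: taken
mov ecx, [edi] → ecx=M[208]=28
xor edx, ecx → edx=5^28=25
add edi, 4 → edi=208+4=212
add esi, 3 → esi=6+3=9
cmp esi, 18  (cmp 9,18)
jne loop: taken
mov ecx, [edi] → ecx=M[212]=28
xor edx, ecx → edx=25^28=5
add edi, 4 → edi=212+4=216
add esi, 3 → esi=9+3=12
cmp esi, 18  (cmp 12,18)
jne loop: taken
mov ecx, [edi] → ecx=M[216]=19
xor edx, ecx → edx=5^19=22
add edi, 4 → edi=216+4=220
add esi, 3 → esi=12+3=15
cmp esi, 18  (cmp 15,18)
jne loop: taken
mov ecx, [edi] → ecx=M[220]=14
xor edx, ecx → edx=22^14=24
add edi, 4 → edi=220+4=224
add esi, 3 → esi=15+3=18
cmp esi, 18  (cmp 18,18)
jne loop: not taken
halt.
Total executed instructions: 41.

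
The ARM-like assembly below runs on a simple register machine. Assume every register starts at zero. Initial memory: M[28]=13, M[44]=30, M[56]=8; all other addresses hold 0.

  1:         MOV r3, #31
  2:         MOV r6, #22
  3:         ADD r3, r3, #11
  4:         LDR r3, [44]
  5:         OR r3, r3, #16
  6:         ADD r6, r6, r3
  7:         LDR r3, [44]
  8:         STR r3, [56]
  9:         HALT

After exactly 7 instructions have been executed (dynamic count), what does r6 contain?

52

after MOV r3, #31: r3=31
after MOV r6, #22: r6=22
after ADD r3, r3, #11: r3=31+11=42
after LDR r3, [44]: r3=M[44]=30
after OR r3, r3, #16: r3=30|16=30
after ADD r6, r6, r3: r6=22+30=52
after LDR r3, [44]: r3=M[44]=30
After step 7: r6 = 52.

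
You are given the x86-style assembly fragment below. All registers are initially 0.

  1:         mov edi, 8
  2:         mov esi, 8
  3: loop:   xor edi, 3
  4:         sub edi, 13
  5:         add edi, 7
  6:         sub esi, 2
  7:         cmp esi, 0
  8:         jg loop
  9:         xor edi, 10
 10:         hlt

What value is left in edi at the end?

edi=8
esi=8
edi=8^3=11
edi=11-13=-2
edi=(-2)+7=5
esi=8-2=6
cmp esi, 0  (cmp 6,0)
jg loop: taken
edi=5^3=6
edi=6-13=-7
edi=(-7)+7=0
esi=6-2=4
cmp esi, 0  (cmp 4,0)
jg loop: taken
edi=0^3=3
edi=3-13=-10
edi=(-10)+7=-3
esi=4-2=2
cmp esi, 0  (cmp 2,0)
jg loop: taken
edi=(-3)^3=-2
edi=(-2)-13=-15
edi=(-15)+7=-8
esi=2-2=0
cmp esi, 0  (cmp 0,0)
jg loop: not taken
edi=(-8)^10=-14
halt.

-14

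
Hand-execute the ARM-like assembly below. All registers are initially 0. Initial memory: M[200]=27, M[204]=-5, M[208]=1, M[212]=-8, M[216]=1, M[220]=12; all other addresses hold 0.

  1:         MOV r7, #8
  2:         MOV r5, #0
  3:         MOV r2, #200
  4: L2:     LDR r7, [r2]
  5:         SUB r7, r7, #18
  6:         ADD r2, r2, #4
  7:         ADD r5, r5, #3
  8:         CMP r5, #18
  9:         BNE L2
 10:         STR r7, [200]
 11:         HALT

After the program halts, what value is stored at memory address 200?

MOV r7, #8 → r7=8
MOV r5, #0 → r5=0
MOV r2, #200 → r2=200
LDR r7, [r2] → r7=M[200]=27
SUB r7, r7, #18 → r7=27-18=9
ADD r2, r2, #4 → r2=200+4=204
ADD r5, r5, #3 → r5=0+3=3
CMP r5, #18  (cmp 3,18)
BNE L2: taken
LDR r7, [r2] → r7=M[204]=-5
SUB r7, r7, #18 → r7=(-5)-18=-23
ADD r2, r2, #4 → r2=204+4=208
ADD r5, r5, #3 → r5=3+3=6
CMP r5, #18  (cmp 6,18)
BNE L2: taken
LDR r7, [r2] → r7=M[208]=1
SUB r7, r7, #18 → r7=1-18=-17
ADD r2, r2, #4 → r2=208+4=212
ADD r5, r5, #3 → r5=6+3=9
CMP r5, #18  (cmp 9,18)
BNE L2: taken
LDR r7, [r2] → r7=M[212]=-8
SUB r7, r7, #18 → r7=(-8)-18=-26
ADD r2, r2, #4 → r2=212+4=216
ADD r5, r5, #3 → r5=9+3=12
CMP r5, #18  (cmp 12,18)
BNE L2: taken
LDR r7, [r2] → r7=M[216]=1
SUB r7, r7, #18 → r7=1-18=-17
ADD r2, r2, #4 → r2=216+4=220
ADD r5, r5, #3 → r5=12+3=15
CMP r5, #18  (cmp 15,18)
BNE L2: taken
LDR r7, [r2] → r7=M[220]=12
SUB r7, r7, #18 → r7=12-18=-6
ADD r2, r2, #4 → r2=220+4=224
ADD r5, r5, #3 → r5=15+3=18
CMP r5, #18  (cmp 18,18)
BNE L2: not taken
STR r7, [200] → M[200]=-6
halt.

-6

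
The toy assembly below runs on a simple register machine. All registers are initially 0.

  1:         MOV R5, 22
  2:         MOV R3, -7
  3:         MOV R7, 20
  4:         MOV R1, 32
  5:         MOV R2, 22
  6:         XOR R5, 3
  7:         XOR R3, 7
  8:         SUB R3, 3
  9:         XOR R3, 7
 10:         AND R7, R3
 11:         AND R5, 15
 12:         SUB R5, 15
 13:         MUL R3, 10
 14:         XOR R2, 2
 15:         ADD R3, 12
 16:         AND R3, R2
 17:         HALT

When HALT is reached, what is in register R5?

after MOV R5, 22: R5=22
after MOV R3, -7: R3=-7
after MOV R7, 20: R7=20
after MOV R1, 32: R1=32
after MOV R2, 22: R2=22
after XOR R5, 3: R5=22^3=21
after XOR R3, 7: R3=(-7)^7=-2
after SUB R3, 3: R3=(-2)-3=-5
after XOR R3, 7: R3=(-5)^7=-4
after AND R7, R3: R7=20&(-4)=20
after AND R5, 15: R5=21&15=5
after SUB R5, 15: R5=5-15=-10
after MUL R3, 10: R3=(-4)*10=-40
after XOR R2, 2: R2=22^2=20
after ADD R3, 12: R3=(-40)+12=-28
after AND R3, R2: R3=(-28)&20=4
halt.

-10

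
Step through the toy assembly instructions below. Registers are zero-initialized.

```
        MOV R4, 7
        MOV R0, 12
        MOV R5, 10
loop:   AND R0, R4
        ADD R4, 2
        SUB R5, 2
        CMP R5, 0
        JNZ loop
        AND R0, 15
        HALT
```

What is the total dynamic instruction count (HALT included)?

30

after MOV R4, 7: R4=7
after MOV R0, 12: R0=12
after MOV R5, 10: R5=10
after AND R0, R4: R0=12&7=4
after ADD R4, 2: R4=7+2=9
after SUB R5, 2: R5=10-2=8
CMP R5, 0  (cmp 8,0)
JNZ loop: taken
after AND R0, R4: R0=4&9=0
after ADD R4, 2: R4=9+2=11
after SUB R5, 2: R5=8-2=6
CMP R5, 0  (cmp 6,0)
JNZ loop: taken
after AND R0, R4: R0=0&11=0
after ADD R4, 2: R4=11+2=13
after SUB R5, 2: R5=6-2=4
CMP R5, 0  (cmp 4,0)
JNZ loop: taken
after AND R0, R4: R0=0&13=0
after ADD R4, 2: R4=13+2=15
after SUB R5, 2: R5=4-2=2
CMP R5, 0  (cmp 2,0)
JNZ loop: taken
after AND R0, R4: R0=0&15=0
after ADD R4, 2: R4=15+2=17
after SUB R5, 2: R5=2-2=0
CMP R5, 0  (cmp 0,0)
JNZ loop: not taken
after AND R0, 15: R0=0&15=0
halt.
Total executed instructions: 30.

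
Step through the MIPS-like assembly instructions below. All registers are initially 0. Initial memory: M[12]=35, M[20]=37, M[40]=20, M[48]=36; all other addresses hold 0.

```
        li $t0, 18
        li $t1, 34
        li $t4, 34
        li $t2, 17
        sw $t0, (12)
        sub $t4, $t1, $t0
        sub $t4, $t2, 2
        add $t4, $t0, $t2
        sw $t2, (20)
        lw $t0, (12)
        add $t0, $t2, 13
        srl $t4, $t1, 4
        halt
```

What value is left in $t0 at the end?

30

after li $t0, 18: $t0=18
after li $t1, 34: $t1=34
after li $t4, 34: $t4=34
after li $t2, 17: $t2=17
sw $t0, (12) → M[12]=18
after sub $t4, $t1, $t0: $t4=34-18=16
after sub $t4, $t2, 2: $t4=17-2=15
after add $t4, $t0, $t2: $t4=18+17=35
sw $t2, (20) → M[20]=17
after lw $t0, (12): $t0=M[12]=18
after add $t0, $t2, 13: $t0=17+13=30
after srl $t4, $t1, 4: $t4=34>>4=2
halt.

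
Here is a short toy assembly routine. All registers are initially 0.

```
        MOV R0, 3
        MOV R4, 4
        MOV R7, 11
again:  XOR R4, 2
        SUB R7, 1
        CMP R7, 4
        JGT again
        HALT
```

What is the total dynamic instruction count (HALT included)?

after MOV R0, 3: R0=3
after MOV R4, 4: R4=4
after MOV R7, 11: R7=11
after XOR R4, 2: R4=4^2=6
after SUB R7, 1: R7=11-1=10
CMP R7, 4  (cmp 10,4)
JGT again: taken
after XOR R4, 2: R4=6^2=4
after SUB R7, 1: R7=10-1=9
CMP R7, 4  (cmp 9,4)
JGT again: taken
after XOR R4, 2: R4=4^2=6
after SUB R7, 1: R7=9-1=8
CMP R7, 4  (cmp 8,4)
JGT again: taken
after XOR R4, 2: R4=6^2=4
after SUB R7, 1: R7=8-1=7
CMP R7, 4  (cmp 7,4)
JGT again: taken
after XOR R4, 2: R4=4^2=6
after SUB R7, 1: R7=7-1=6
CMP R7, 4  (cmp 6,4)
JGT again: taken
after XOR R4, 2: R4=6^2=4
after SUB R7, 1: R7=6-1=5
CMP R7, 4  (cmp 5,4)
JGT again: taken
after XOR R4, 2: R4=4^2=6
after SUB R7, 1: R7=5-1=4
CMP R7, 4  (cmp 4,4)
JGT again: not taken
halt.
Total executed instructions: 32.

32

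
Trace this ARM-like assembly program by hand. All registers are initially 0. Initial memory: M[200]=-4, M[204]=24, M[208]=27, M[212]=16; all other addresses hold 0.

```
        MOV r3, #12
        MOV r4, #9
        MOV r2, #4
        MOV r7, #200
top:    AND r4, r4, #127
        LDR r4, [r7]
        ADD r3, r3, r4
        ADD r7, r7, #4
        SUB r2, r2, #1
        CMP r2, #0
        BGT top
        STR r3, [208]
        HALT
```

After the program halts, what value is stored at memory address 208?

75

r3=12
r4=9
r2=4
r7=200
r4=9&127=9
r4=M[200]=-4
r3=12+(-4)=8
r7=200+4=204
r2=4-1=3
CMP r2, #0  (cmp 3,0)
BGT top: taken
r4=(-4)&127=124
r4=M[204]=24
r3=8+24=32
r7=204+4=208
r2=3-1=2
CMP r2, #0  (cmp 2,0)
BGT top: taken
r4=24&127=24
r4=M[208]=27
r3=32+27=59
r7=208+4=212
r2=2-1=1
CMP r2, #0  (cmp 1,0)
BGT top: taken
r4=27&127=27
r4=M[212]=16
r3=59+16=75
r7=212+4=216
r2=1-1=0
CMP r2, #0  (cmp 0,0)
BGT top: not taken
STR r3, [208] → M[208]=75
halt.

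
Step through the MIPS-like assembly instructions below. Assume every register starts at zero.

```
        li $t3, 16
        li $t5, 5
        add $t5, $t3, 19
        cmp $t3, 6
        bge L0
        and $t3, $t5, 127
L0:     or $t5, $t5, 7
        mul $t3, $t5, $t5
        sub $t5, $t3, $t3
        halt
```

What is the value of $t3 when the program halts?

li $t3, 16 → $t3=16
li $t5, 5 → $t5=5
add $t5, $t3, 19 → $t5=16+19=35
cmp $t3, 6  (cmp 16,6)
bge L0: taken
or $t5, $t5, 7 → $t5=35|7=39
mul $t3, $t5, $t5 → $t3=39*39=1521
sub $t5, $t3, $t3 → $t5=1521-1521=0
halt.

1521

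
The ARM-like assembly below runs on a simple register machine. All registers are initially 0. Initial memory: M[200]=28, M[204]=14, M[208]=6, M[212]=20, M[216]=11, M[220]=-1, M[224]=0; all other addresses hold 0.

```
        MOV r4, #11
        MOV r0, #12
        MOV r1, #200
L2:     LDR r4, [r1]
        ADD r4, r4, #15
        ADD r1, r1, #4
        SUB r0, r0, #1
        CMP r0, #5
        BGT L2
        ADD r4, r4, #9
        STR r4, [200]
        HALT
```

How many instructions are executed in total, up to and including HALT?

48

MOV r4, #11 → r4=11
MOV r0, #12 → r0=12
MOV r1, #200 → r1=200
LDR r4, [r1] → r4=M[200]=28
ADD r4, r4, #15 → r4=28+15=43
ADD r1, r1, #4 → r1=200+4=204
SUB r0, r0, #1 → r0=12-1=11
CMP r0, #5  (cmp 11,5)
BGT L2: taken
LDR r4, [r1] → r4=M[204]=14
ADD r4, r4, #15 → r4=14+15=29
ADD r1, r1, #4 → r1=204+4=208
SUB r0, r0, #1 → r0=11-1=10
CMP r0, #5  (cmp 10,5)
BGT L2: taken
LDR r4, [r1] → r4=M[208]=6
ADD r4, r4, #15 → r4=6+15=21
ADD r1, r1, #4 → r1=208+4=212
SUB r0, r0, #1 → r0=10-1=9
CMP r0, #5  (cmp 9,5)
BGT L2: taken
LDR r4, [r1] → r4=M[212]=20
ADD r4, r4, #15 → r4=20+15=35
ADD r1, r1, #4 → r1=212+4=216
SUB r0, r0, #1 → r0=9-1=8
CMP r0, #5  (cmp 8,5)
BGT L2: taken
LDR r4, [r1] → r4=M[216]=11
ADD r4, r4, #15 → r4=11+15=26
ADD r1, r1, #4 → r1=216+4=220
SUB r0, r0, #1 → r0=8-1=7
CMP r0, #5  (cmp 7,5)
BGT L2: taken
LDR r4, [r1] → r4=M[220]=-1
ADD r4, r4, #15 → r4=(-1)+15=14
ADD r1, r1, #4 → r1=220+4=224
SUB r0, r0, #1 → r0=7-1=6
CMP r0, #5  (cmp 6,5)
BGT L2: taken
LDR r4, [r1] → r4=M[224]=0
ADD r4, r4, #15 → r4=0+15=15
ADD r1, r1, #4 → r1=224+4=228
SUB r0, r0, #1 → r0=6-1=5
CMP r0, #5  (cmp 5,5)
BGT L2: not taken
ADD r4, r4, #9 → r4=15+9=24
STR r4, [200] → M[200]=24
halt.
Total executed instructions: 48.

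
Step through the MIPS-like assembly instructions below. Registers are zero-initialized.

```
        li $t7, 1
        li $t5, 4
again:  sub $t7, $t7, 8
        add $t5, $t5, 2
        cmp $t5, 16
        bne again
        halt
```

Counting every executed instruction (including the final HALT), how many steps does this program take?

li $t7, 1 → $t7=1
li $t5, 4 → $t5=4
sub $t7, $t7, 8 → $t7=1-8=-7
add $t5, $t5, 2 → $t5=4+2=6
cmp $t5, 16  (cmp 6,16)
bne again: taken
sub $t7, $t7, 8 → $t7=(-7)-8=-15
add $t5, $t5, 2 → $t5=6+2=8
cmp $t5, 16  (cmp 8,16)
bne again: taken
sub $t7, $t7, 8 → $t7=(-15)-8=-23
add $t5, $t5, 2 → $t5=8+2=10
cmp $t5, 16  (cmp 10,16)
bne again: taken
sub $t7, $t7, 8 → $t7=(-23)-8=-31
add $t5, $t5, 2 → $t5=10+2=12
cmp $t5, 16  (cmp 12,16)
bne again: taken
sub $t7, $t7, 8 → $t7=(-31)-8=-39
add $t5, $t5, 2 → $t5=12+2=14
cmp $t5, 16  (cmp 14,16)
bne again: taken
sub $t7, $t7, 8 → $t7=(-39)-8=-47
add $t5, $t5, 2 → $t5=14+2=16
cmp $t5, 16  (cmp 16,16)
bne again: not taken
halt.
Total executed instructions: 27.

27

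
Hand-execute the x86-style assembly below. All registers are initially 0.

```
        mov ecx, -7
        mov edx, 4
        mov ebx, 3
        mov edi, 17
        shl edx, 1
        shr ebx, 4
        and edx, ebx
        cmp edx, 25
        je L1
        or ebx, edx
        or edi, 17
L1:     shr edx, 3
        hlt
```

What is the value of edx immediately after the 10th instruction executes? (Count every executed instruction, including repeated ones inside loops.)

0

after mov ecx, -7: ecx=-7
after mov edx, 4: edx=4
after mov ebx, 3: ebx=3
after mov edi, 17: edi=17
after shl edx, 1: edx=4<<1=8
after shr ebx, 4: ebx=3>>4=0
after and edx, ebx: edx=8&0=0
cmp edx, 25  (cmp 0,25)
je L1: not taken
after or ebx, edx: ebx=0|0=0
After step 10: edx = 0.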